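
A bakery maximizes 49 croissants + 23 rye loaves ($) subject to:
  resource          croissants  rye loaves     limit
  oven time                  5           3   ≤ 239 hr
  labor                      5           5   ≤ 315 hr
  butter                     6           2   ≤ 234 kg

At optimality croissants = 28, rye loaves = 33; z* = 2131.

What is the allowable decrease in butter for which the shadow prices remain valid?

8

Binding constraints: oven time, butter. The basis is B = [[5,3],[6,2]] with det -8.
Per unit decrease in butter, x* moves by d = (-0.375, 0.625).
The basis stays optimal until labor becomes binding; allowable decrease = 8 kg.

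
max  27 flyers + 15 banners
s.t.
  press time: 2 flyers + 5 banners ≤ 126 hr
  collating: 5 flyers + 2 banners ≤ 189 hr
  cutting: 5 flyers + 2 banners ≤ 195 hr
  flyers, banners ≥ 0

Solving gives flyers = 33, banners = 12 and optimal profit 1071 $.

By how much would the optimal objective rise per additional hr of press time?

1

Binding: press time and collating. Non-binding: cutting (6 unused).
By complementary slackness, y = 0 for the non-binding constraint.
Dual feasibility on the basic columns requires 2·y_press time + 5·y_collating = 27, 5·y_press time + 2·y_collating = 15.
→ y_press time = 1 and y_collating = 5.
Shadow price of press time = 1.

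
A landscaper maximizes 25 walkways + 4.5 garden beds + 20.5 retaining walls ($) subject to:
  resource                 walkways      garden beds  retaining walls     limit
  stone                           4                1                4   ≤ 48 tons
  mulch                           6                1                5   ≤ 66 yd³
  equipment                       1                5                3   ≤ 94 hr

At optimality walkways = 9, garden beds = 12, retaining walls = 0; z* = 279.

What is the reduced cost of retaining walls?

At the optimum: stone uses 48 of 48 (binding); mulch uses 66 of 66 (binding); equipment uses 69 of 94 (slack = 25).
Slack constraints have shadow price 0 (complementary slackness).
Dual feasibility on the basic columns requires 4·y_stone + 6·y_mulch = 25, 1·y_stone + 1·y_mulch = 4.5.
→ y_stone = 1 and y_mulch = 3.5.
Reduced cost of retaining walls: c₃ − yᵀa₃ = 20.5 − (1·4 + 3.5·5) = 20.5 − 21.5 = -1.

-1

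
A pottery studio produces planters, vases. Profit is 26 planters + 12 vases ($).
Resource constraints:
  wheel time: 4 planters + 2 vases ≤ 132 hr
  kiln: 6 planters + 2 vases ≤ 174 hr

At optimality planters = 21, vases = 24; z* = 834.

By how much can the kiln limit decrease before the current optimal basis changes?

42

Binding constraints: wheel time, kiln. The basis is B = [[4,2],[6,2]] with det -4.
Per unit decrease in kiln, x* moves by d = (-0.5, 1).
The basis stays optimal until planters reaches 0; allowable decrease = 42 hr.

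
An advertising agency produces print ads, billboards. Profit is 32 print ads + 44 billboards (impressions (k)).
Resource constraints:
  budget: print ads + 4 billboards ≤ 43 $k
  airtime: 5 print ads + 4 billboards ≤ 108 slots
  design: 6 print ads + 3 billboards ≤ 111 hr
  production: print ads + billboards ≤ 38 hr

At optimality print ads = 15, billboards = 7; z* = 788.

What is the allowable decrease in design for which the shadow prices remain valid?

78.75

Binding constraints: budget, design. The basis is B = [[1,4],[6,3]] with det -21.
Per unit decrease in design, x* moves by d = (-0.1905, 0.0476).
The basis stays optimal until print ads reaches 0; allowable decrease = 78.75 hr.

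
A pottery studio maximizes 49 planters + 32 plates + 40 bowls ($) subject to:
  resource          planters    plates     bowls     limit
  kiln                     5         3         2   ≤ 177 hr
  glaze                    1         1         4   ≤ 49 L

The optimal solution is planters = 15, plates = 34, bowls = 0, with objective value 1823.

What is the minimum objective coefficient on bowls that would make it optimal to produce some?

43

Both kiln and glaze are binding at x*.
Dual feasibility on the basic columns requires 5·y_kiln + 1·y_glaze = 49, 3·y_kiln + 1·y_glaze = 32.
→ y_kiln = 8.5 and y_glaze = 6.5.
bowls enters the basis when its profit ≥ yᵀa₃ = 8.5·2 + 6.5·4 = 43.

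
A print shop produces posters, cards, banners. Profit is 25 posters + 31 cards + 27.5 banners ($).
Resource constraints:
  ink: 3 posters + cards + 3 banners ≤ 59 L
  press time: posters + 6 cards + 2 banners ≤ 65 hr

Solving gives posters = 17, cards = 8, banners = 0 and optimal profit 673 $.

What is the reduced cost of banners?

At the optimum: ink uses 59 of 59 (binding); press time uses 65 of 65 (binding).
From A_Bᵀ y = c: 3·y_ink + 1·y_press time = 25; 1·y_ink + 6·y_press time = 31.
This yields shadow prices y_ink = 7, y_press time = 4.
Reduced cost of banners: c₃ − yᵀa₃ = 27.5 − (7·3 + 4·2) = 27.5 − 29 = -1.5.

-1.5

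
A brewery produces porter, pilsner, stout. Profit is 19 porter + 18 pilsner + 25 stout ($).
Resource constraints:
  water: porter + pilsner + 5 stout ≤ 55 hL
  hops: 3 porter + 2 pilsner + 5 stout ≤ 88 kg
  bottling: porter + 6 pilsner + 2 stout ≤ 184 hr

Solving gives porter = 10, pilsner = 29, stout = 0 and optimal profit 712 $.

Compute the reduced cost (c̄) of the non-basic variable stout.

-7

Check each constraint at x*: water 39/55 (slack 16); hops 88/88 (tight); bottling 184/184 (tight).
Since water is not tight, its dual is 0.
Dual feasibility on the basic columns requires 3·y_hops + 1·y_bottling = 19, 2·y_hops + 6·y_bottling = 18.
→ y_hops = 6 and y_bottling = 1.
Reduced cost of stout: c₃ − yᵀa₃ = 25 − (6·5 + 1·2) = 25 − 32 = -7.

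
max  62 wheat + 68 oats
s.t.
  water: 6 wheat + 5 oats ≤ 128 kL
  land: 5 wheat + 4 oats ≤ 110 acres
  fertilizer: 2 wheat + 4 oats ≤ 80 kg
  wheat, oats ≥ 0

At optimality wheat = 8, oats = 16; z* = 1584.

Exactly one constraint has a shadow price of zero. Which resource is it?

land

water: 128/128 (binding)
land: 104/110 (slack 6)
fertilizer: 80/80 (binding)
By complementary slackness, a constraint with positive slack has shadow price 0 → land.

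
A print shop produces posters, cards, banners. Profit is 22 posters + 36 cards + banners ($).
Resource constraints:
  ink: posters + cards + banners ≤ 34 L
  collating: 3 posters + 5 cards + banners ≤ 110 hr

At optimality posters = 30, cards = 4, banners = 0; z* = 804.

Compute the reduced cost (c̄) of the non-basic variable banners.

-7

At the optimum: ink uses 34 of 34 (binding); collating uses 110 of 110 (binding).
The binding rows give the dual system: 1·y_ink + 3·y_collating = 22 and 1·y_ink + 5·y_collating = 36.
→ y_ink = 1 and y_collating = 7.
Reduced cost of banners: c₃ − yᵀa₃ = 1 − (1·1 + 7·1) = 1 − 8 = -7.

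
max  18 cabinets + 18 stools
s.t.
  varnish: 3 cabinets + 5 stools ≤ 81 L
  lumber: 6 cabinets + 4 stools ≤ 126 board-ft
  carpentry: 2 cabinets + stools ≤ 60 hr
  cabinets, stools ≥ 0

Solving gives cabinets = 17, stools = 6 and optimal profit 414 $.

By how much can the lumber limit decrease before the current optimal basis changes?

Binding constraints: varnish, lumber. The basis is B = [[3,5],[6,4]] with det -18.
Per unit decrease in lumber, x* moves by d = (-0.2778, 0.1667).
The basis stays optimal until cabinets reaches 0; allowable decrease = 61.2 board-ft.

61.2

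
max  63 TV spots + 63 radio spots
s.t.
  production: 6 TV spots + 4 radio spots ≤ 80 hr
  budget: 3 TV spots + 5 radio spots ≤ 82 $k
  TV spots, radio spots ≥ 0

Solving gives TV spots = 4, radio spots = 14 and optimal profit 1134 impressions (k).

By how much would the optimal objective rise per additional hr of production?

7

Both production and budget are binding at x*.
From A_Bᵀ y = c: 6·y_production + 3·y_budget = 63; 4·y_production + 5·y_budget = 63.
→ y_production = 7 and y_budget = 7.
Shadow price of production = 7.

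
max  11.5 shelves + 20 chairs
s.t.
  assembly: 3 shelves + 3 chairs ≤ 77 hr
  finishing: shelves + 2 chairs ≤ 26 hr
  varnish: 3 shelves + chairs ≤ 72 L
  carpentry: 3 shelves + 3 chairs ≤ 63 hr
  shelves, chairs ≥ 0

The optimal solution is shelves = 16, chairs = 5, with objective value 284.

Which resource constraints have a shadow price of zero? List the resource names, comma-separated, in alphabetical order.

assembly: 63/77 (slack 14)
finishing: 26/26 (binding)
varnish: 53/72 (slack 19)
carpentry: 63/63 (binding)
By complementary slackness, a constraint with positive slack has shadow price 0 → assembly, varnish.

assembly, varnish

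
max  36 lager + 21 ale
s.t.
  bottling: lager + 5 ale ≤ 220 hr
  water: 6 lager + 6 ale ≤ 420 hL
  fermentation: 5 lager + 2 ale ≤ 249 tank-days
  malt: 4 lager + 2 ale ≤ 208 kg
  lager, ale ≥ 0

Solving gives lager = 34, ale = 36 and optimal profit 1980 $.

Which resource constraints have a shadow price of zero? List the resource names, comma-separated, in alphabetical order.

bottling, fermentation

bottling: 214/220 (slack 6)
water: 420/420 (binding)
fermentation: 242/249 (slack 7)
malt: 208/208 (binding)
By complementary slackness, a constraint with positive slack has shadow price 0 → bottling, fermentation.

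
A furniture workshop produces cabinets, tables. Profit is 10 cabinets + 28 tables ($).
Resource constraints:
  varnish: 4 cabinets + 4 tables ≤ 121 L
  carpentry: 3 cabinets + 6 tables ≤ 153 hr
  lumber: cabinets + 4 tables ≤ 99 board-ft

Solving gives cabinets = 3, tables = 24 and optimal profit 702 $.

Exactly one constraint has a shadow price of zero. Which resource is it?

varnish: 108/121 (slack 13)
carpentry: 153/153 (binding)
lumber: 99/99 (binding)
By complementary slackness, a constraint with positive slack has shadow price 0 → varnish.

varnish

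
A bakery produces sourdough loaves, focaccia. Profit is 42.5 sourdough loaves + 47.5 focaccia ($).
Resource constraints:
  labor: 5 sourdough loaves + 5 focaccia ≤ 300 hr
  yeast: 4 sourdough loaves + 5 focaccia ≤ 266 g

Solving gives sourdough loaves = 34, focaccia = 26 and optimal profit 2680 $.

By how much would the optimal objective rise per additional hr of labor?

4.5

Both labor and yeast are binding at x*.
From A_Bᵀ y = c: 5·y_labor + 4·y_yeast = 42.5; 5·y_labor + 5·y_yeast = 47.5.
Solving: y_labor = 4.5, y_yeast = 5.
Shadow price of labor = 4.5.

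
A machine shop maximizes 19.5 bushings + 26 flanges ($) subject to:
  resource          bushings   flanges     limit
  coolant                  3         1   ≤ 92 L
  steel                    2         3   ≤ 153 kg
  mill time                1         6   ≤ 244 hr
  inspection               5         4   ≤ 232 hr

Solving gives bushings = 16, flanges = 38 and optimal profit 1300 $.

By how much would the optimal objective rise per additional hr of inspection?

3.5

Binding: mill time and inspection. Non-binding: coolant (6 unused), steel (7 unused).
Slack constraints have shadow price 0 (complementary slackness).
Dual feasibility on the basic columns requires 1·y_mill time + 5·y_inspection = 19.5, 6·y_mill time + 4·y_inspection = 26.
This yields shadow prices y_mill time = 2, y_inspection = 3.5.
Shadow price of inspection = 3.5.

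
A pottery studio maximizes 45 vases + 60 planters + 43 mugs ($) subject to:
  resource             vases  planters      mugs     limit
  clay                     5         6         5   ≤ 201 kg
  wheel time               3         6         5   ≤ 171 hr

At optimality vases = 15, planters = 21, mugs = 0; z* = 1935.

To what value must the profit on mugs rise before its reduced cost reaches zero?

At the optimum: clay uses 201 of 201 (binding); wheel time uses 171 of 171 (binding).
The binding rows give the dual system: 5·y_clay + 3·y_wheel time = 45 and 6·y_clay + 6·y_wheel time = 60.
This yields shadow prices y_clay = 7.5, y_wheel time = 2.5.
mugs enters the basis when its profit ≥ yᵀa₃ = 7.5·5 + 2.5·5 = 50.

50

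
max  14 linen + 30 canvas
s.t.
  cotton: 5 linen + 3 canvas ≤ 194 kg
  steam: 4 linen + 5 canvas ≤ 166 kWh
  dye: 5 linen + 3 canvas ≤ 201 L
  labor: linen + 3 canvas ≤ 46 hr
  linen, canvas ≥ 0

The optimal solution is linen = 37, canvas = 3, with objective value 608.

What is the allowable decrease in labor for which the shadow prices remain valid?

Binding constraints: cotton, labor. The basis is B = [[5,3],[1,3]] with det 12.
Per unit decrease in labor, x* moves by d = (0.25, -0.4167).
The basis stays optimal until canvas reaches 0; allowable decrease = 7.2 hr.

7.2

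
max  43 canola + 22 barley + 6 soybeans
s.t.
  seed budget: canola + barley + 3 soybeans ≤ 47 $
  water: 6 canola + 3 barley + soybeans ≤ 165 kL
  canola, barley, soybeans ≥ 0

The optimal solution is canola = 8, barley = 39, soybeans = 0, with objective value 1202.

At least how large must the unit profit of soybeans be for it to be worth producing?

10

At the optimum: seed budget uses 47 of 47 (binding); water uses 165 of 165 (binding).
Dual feasibility on the basic columns requires 1·y_seed budget + 6·y_water = 43, 1·y_seed budget + 3·y_water = 22.
This yields shadow prices y_seed budget = 1, y_water = 7.
soybeans enters the basis when its profit ≥ yᵀa₃ = 1·3 + 7·1 = 10.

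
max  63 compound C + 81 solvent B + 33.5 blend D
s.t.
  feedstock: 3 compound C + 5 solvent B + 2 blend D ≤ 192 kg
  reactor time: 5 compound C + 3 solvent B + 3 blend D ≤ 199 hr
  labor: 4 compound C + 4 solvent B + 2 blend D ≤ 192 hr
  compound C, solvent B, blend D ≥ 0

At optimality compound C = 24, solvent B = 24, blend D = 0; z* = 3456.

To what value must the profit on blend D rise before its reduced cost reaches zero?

At the optimum: feedstock uses 192 of 192 (binding); reactor time uses 192 of 199 (slack = 7); labor uses 192 of 192 (binding).
Slack constraints have shadow price 0 (complementary slackness).
From A_Bᵀ y = c: 3·y_feedstock + 4·y_labor = 63; 5·y_feedstock + 4·y_labor = 81.
→ y_feedstock = 9 and y_labor = 9.
blend D enters the basis when its profit ≥ yᵀa₃ = 9·2 + 9·2 = 36.

36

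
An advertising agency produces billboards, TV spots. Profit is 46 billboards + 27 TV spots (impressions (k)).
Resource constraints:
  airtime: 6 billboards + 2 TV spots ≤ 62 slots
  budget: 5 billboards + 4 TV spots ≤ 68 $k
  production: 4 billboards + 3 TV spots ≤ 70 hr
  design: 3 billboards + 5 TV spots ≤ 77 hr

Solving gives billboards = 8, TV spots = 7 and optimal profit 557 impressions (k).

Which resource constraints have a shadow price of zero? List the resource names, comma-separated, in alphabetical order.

airtime: 62/62 (binding)
budget: 68/68 (binding)
production: 53/70 (slack 17)
design: 59/77 (slack 18)
By complementary slackness, a constraint with positive slack has shadow price 0 → design, production.

design, production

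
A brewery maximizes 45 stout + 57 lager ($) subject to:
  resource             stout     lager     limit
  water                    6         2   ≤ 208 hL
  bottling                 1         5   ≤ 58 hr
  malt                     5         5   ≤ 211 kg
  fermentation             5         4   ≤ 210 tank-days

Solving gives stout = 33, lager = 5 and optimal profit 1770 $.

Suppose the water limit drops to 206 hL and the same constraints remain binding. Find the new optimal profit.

1758

At the optimum: water uses 208 of 208 (binding); bottling uses 58 of 58 (binding); malt uses 190 of 211 (slack = 21); fermentation uses 185 of 210 (slack = 25).
Since malt, fermentation are not tight, their duals are 0.
The binding rows give the dual system: 6·y_water + 1·y_bottling = 45 and 2·y_water + 5·y_bottling = 57.
→ y_water = 6 and y_bottling = 9.
Δz = y_water·Δb = 6 × (-2) = -12, so new z* = 1770 − 12 = 1758.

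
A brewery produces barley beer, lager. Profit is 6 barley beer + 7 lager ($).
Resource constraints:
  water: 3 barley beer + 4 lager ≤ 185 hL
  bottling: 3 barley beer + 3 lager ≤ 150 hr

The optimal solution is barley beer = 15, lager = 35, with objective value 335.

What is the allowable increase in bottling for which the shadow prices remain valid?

Binding constraints: water, bottling. The basis is B = [[3,4],[3,3]] with det -3.
Per unit increase in bottling, x* moves by d = (1.3333, -1).
The basis stays optimal until lager reaches 0; allowable increase = 35 hr.

35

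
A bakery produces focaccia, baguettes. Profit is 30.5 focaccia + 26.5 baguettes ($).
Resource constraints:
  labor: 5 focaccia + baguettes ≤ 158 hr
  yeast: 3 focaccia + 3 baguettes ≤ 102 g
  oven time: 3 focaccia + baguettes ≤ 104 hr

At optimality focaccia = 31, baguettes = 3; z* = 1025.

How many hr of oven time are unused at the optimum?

8

oven time used = 3·31 + 1·3 = 96; slack = 104 − 96 = 8.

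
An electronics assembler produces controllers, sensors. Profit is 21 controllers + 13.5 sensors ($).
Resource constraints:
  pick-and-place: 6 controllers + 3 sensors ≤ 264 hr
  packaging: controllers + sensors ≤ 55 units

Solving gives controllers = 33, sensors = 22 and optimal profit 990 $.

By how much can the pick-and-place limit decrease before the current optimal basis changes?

99

Binding constraints: pick-and-place, packaging. The basis is B = [[6,3],[1,1]] with det 3.
Per unit decrease in pick-and-place, x* moves by d = (-0.3333, 0.3333).
The basis stays optimal until controllers reaches 0; allowable decrease = 99 hr.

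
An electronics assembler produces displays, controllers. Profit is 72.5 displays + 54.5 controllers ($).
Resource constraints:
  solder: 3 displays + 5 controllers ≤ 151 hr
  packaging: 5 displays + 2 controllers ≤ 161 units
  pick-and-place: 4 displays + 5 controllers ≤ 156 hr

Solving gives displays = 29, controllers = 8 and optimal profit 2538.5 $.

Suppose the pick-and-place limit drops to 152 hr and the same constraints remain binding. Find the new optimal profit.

At the optimum: solder uses 127 of 151 (slack = 24); packaging uses 161 of 161 (binding); pick-and-place uses 156 of 156 (binding).
By complementary slackness, y = 0 for the non-binding constraint.
Dual feasibility on the basic columns requires 5·y_packaging + 4·y_pick-and-place = 72.5, 2·y_packaging + 5·y_pick-and-place = 54.5.
Solving: y_packaging = 8.5, y_pick-and-place = 7.5.
Δz = y_pick-and-place·Δb = 7.5 × (-4) = -30, so new z* = 2538.5 − 30 = 2508.5.

2508.5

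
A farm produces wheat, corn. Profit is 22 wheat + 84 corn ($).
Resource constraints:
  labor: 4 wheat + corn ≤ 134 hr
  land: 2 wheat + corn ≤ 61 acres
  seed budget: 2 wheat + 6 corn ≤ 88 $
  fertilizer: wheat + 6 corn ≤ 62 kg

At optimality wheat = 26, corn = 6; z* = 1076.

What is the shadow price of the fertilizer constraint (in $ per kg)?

6

At the optimum: labor uses 110 of 134 (slack = 24); land uses 58 of 61 (slack = 3); seed budget uses 88 of 88 (binding); fertilizer uses 62 of 62 (binding).
Slack constraints have shadow price 0 (complementary slackness).
Dual feasibility on the basic columns requires 2·y_seed budget + 1·y_fertilizer = 22, 6·y_seed budget + 6·y_fertilizer = 84.
This yields shadow prices y_seed budget = 8, y_fertilizer = 6.
Shadow price of fertilizer = 6.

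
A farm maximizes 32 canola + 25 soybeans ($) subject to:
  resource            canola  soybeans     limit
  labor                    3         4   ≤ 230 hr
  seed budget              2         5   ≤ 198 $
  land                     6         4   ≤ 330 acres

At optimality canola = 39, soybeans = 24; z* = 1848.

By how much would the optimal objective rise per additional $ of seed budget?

Binding: seed budget and land. Non-binding: labor (17 unused).
By complementary slackness, y = 0 for the non-binding constraint.
Dual feasibility on the basic columns requires 2·y_seed budget + 6·y_land = 32, 5·y_seed budget + 4·y_land = 25.
Solving: y_seed budget = 1, y_land = 5.
Shadow price of seed budget = 1.

1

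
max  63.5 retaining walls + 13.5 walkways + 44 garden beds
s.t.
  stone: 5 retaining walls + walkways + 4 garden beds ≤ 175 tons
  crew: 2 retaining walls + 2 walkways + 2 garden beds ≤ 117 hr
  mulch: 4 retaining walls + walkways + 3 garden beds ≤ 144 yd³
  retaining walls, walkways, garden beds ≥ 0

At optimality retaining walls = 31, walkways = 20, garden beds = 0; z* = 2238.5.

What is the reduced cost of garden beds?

Binding: stone and mulch. Non-binding: crew (15 unused).
Since crew is not tight, its dual is 0.
Dual feasibility on the basic columns requires 5·y_stone + 4·y_mulch = 63.5, 1·y_stone + 1·y_mulch = 13.5.
This yields shadow prices y_stone = 9.5, y_mulch = 4.
Reduced cost of garden beds: c₃ − yᵀa₃ = 44 − (9.5·4 + 4·3) = 44 − 50 = -6.

-6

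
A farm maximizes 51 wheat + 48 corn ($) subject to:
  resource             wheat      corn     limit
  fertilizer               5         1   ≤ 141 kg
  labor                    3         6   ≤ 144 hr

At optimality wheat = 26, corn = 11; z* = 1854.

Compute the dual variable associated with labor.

7

Both fertilizer and labor are binding at x*.
Dual feasibility on the basic columns requires 5·y_fertilizer + 3·y_labor = 51, 1·y_fertilizer + 6·y_labor = 48.
Solving: y_fertilizer = 6, y_labor = 7.
Shadow price of labor = 7.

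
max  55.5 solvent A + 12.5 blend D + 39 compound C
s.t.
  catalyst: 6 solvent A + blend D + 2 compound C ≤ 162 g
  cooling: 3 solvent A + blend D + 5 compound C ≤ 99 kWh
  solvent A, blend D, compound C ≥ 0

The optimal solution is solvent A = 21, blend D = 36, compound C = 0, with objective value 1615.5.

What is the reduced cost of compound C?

Check each constraint at x*: catalyst 162/162 (tight); cooling 99/99 (tight).
The binding rows give the dual system: 6·y_catalyst + 3·y_cooling = 55.5 and 1·y_catalyst + 1·y_cooling = 12.5.
Solving: y_catalyst = 6, y_cooling = 6.5.
Reduced cost of compound C: c₃ − yᵀa₃ = 39 − (6·2 + 6.5·5) = 39 − 44.5 = -5.5.

-5.5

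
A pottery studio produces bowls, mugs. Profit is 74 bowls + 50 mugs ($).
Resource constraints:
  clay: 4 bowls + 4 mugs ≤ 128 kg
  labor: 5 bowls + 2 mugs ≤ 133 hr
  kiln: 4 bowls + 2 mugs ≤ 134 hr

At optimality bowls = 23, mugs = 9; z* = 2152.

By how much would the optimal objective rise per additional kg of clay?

8.5

At the optimum: clay uses 128 of 128 (binding); labor uses 133 of 133 (binding); kiln uses 110 of 134 (slack = 24).
Since kiln is not tight, its dual is 0.
Dual feasibility on the basic columns requires 4·y_clay + 5·y_labor = 74, 4·y_clay + 2·y_labor = 50.
This yields shadow prices y_clay = 8.5, y_labor = 8.
Shadow price of clay = 8.5.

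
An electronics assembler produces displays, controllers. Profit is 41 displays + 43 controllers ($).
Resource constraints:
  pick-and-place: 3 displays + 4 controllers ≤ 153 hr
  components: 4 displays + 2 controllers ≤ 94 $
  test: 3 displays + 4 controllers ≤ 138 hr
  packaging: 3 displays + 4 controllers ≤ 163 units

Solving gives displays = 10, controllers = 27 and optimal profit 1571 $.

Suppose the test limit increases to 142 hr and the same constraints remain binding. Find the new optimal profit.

1607

Binding: components and test. Non-binding: pick-and-place (15 unused), packaging (25 unused).
Since pick-and-place, packaging are not tight, their duals are 0.
From A_Bᵀ y = c: 4·y_components + 3·y_test = 41; 2·y_components + 4·y_test = 43.
Solving: y_components = 3.5, y_test = 9.
Δz = y_test·Δb = 9 × (4) = 36, so new z* = 1571 + 36 = 1607.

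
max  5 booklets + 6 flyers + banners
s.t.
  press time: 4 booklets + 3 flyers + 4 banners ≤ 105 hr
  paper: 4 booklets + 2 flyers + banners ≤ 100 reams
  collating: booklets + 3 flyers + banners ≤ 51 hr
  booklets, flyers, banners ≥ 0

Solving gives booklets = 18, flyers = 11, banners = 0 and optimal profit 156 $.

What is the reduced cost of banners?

-4

At the optimum: press time uses 105 of 105 (binding); paper uses 94 of 100 (slack = 6); collating uses 51 of 51 (binding).
Slack constraints have shadow price 0 (complementary slackness).
Dual feasibility on the basic columns requires 4·y_press time + 1·y_collating = 5, 3·y_press time + 3·y_collating = 6.
→ y_press time = 1 and y_collating = 1.
Reduced cost of banners: c₃ − yᵀa₃ = 1 − (1·4 + 1·1) = 1 − 5 = -4.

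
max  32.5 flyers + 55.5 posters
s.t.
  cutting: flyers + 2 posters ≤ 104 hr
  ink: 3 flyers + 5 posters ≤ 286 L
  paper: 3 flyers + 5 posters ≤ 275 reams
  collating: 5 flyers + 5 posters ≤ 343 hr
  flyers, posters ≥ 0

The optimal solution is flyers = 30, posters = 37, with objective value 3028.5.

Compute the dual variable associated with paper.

9.5

Check each constraint at x*: cutting 104/104 (tight); ink 275/286 (slack 11); paper 275/275 (tight); collating 335/343 (slack 8).
By complementary slackness, y = 0 for the non-binding constraints.
Dual feasibility on the basic columns requires 1·y_cutting + 3·y_paper = 32.5, 2·y_cutting + 5·y_paper = 55.5.
Solving: y_cutting = 4, y_paper = 9.5.
Shadow price of paper = 9.5.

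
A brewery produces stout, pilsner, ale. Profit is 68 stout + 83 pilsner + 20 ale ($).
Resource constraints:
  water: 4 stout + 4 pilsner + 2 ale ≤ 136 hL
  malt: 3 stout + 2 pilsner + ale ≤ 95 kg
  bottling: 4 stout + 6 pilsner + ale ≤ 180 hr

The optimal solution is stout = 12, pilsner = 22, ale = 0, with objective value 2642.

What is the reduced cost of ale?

-6.5

Binding: water and bottling. Non-binding: malt (15 unused).
By complementary slackness, y = 0 for the non-binding constraint.
From A_Bᵀ y = c: 4·y_water + 4·y_bottling = 68; 4·y_water + 6·y_bottling = 83.
→ y_water = 9.5 and y_bottling = 7.5.
Reduced cost of ale: c₃ − yᵀa₃ = 20 − (9.5·2 + 7.5·1) = 20 − 26.5 = -6.5.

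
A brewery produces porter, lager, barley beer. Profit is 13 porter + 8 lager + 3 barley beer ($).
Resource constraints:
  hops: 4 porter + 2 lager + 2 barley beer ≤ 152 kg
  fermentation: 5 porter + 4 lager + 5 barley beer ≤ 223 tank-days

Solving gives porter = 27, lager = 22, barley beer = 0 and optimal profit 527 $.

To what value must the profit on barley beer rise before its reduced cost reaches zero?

9

At the optimum: hops uses 152 of 152 (binding); fermentation uses 223 of 223 (binding).
From A_Bᵀ y = c: 4·y_hops + 5·y_fermentation = 13; 2·y_hops + 4·y_fermentation = 8.
→ y_hops = 2 and y_fermentation = 1.
barley beer enters the basis when its profit ≥ yᵀa₃ = 2·2 + 1·5 = 9.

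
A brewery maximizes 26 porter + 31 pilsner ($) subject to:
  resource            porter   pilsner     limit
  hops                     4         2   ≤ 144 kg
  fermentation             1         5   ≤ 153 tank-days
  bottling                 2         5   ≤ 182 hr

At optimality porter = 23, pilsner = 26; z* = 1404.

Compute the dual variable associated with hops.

At the optimum: hops uses 144 of 144 (binding); fermentation uses 153 of 153 (binding); bottling uses 176 of 182 (slack = 6).
Slack constraints have shadow price 0 (complementary slackness).
From A_Bᵀ y = c: 4·y_hops + 1·y_fermentation = 26; 2·y_hops + 5·y_fermentation = 31.
This yields shadow prices y_hops = 5.5, y_fermentation = 4.
Shadow price of hops = 5.5.

5.5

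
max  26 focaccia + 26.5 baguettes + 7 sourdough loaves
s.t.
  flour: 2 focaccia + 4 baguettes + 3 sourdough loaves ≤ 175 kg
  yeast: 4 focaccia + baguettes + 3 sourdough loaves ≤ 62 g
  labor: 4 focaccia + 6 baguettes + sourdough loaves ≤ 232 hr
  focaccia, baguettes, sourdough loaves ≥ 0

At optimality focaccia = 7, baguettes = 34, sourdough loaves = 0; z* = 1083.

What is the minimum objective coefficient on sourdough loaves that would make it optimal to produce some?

11.5

At the optimum: flour uses 150 of 175 (slack = 25); yeast uses 62 of 62 (binding); labor uses 232 of 232 (binding).
By complementary slackness, y = 0 for the non-binding constraint.
The binding rows give the dual system: 4·y_yeast + 4·y_labor = 26 and 1·y_yeast + 6·y_labor = 26.5.
This yields shadow prices y_yeast = 2.5, y_labor = 4.
sourdough loaves enters the basis when its profit ≥ yᵀa₃ = 2.5·3 + 4·1 = 11.5.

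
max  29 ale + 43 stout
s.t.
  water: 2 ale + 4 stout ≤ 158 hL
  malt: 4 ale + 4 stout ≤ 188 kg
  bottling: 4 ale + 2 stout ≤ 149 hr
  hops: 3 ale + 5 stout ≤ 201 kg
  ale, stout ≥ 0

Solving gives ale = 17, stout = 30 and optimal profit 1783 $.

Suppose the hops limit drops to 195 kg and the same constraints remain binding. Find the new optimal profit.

1741

At the optimum: water uses 154 of 158 (slack = 4); malt uses 188 of 188 (binding); bottling uses 128 of 149 (slack = 21); hops uses 201 of 201 (binding).
Since water, bottling are not tight, their duals are 0.
Dual feasibility on the basic columns requires 4·y_malt + 3·y_hops = 29, 4·y_malt + 5·y_hops = 43.
→ y_malt = 2 and y_hops = 7.
Δz = y_hops·Δb = 7 × (-6) = -42, so new z* = 1783 − 42 = 1741.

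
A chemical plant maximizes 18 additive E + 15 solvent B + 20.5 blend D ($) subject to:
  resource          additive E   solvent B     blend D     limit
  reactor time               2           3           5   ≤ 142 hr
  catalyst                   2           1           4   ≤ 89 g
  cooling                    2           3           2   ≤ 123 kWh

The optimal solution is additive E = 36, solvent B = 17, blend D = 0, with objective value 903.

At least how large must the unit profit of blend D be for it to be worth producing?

Binding: catalyst and cooling. Non-binding: reactor time (19 unused).
Slack constraints have shadow price 0 (complementary slackness).
From A_Bᵀ y = c: 2·y_catalyst + 2·y_cooling = 18; 1·y_catalyst + 3·y_cooling = 15.
This yields shadow prices y_catalyst = 6, y_cooling = 3.
blend D enters the basis when its profit ≥ yᵀa₃ = 6·4 + 3·2 = 30.

30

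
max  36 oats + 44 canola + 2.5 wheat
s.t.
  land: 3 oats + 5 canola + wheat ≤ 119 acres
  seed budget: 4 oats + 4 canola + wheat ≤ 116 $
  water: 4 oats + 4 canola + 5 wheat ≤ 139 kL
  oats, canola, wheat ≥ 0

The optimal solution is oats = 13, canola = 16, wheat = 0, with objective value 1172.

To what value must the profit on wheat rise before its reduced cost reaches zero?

At the optimum: land uses 119 of 119 (binding); seed budget uses 116 of 116 (binding); water uses 116 of 139 (slack = 23).
Slack constraints have shadow price 0 (complementary slackness).
From A_Bᵀ y = c: 3·y_land + 4·y_seed budget = 36; 5·y_land + 4·y_seed budget = 44.
→ y_land = 4 and y_seed budget = 6.
wheat enters the basis when its profit ≥ yᵀa₃ = 4·1 + 6·1 = 10.

10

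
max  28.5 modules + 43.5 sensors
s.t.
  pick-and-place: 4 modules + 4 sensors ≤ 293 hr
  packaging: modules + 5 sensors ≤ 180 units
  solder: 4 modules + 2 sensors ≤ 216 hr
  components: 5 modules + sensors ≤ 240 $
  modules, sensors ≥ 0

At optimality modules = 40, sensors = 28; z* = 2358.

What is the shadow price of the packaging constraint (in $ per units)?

Check each constraint at x*: pick-and-place 272/293 (slack 21); packaging 180/180 (tight); solder 216/216 (tight); components 228/240 (slack 12).
By complementary slackness, y = 0 for the non-binding constraints.
Dual feasibility on the basic columns requires 1·y_packaging + 4·y_solder = 28.5, 5·y_packaging + 2·y_solder = 43.5.
This yields shadow prices y_packaging = 6.5, y_solder = 5.5.
Shadow price of packaging = 6.5.

6.5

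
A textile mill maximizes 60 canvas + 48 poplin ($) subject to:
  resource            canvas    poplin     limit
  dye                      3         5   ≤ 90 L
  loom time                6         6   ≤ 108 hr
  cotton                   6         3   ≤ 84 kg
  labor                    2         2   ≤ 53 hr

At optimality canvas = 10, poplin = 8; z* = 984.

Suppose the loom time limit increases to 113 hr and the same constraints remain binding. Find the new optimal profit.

1014

At the optimum: dye uses 70 of 90 (slack = 20); loom time uses 108 of 108 (binding); cotton uses 84 of 84 (binding); labor uses 36 of 53 (slack = 17).
Slack constraints have shadow price 0 (complementary slackness).
The binding rows give the dual system: 6·y_loom time + 6·y_cotton = 60 and 6·y_loom time + 3·y_cotton = 48.
→ y_loom time = 6 and y_cotton = 4.
Δz = y_loom time·Δb = 6 × (5) = 30, so new z* = 984 + 30 = 1014.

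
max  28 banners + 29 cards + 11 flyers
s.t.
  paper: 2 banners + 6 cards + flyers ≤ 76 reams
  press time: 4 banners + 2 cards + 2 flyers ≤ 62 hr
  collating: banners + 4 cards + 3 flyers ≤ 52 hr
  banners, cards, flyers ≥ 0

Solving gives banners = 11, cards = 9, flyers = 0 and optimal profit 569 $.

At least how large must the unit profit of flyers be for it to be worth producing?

At the optimum: paper uses 76 of 76 (binding); press time uses 62 of 62 (binding); collating uses 47 of 52 (slack = 5).
Since collating is not tight, its dual is 0.
From A_Bᵀ y = c: 2·y_paper + 4·y_press time = 28; 6·y_paper + 2·y_press time = 29.
This yields shadow prices y_paper = 3, y_press time = 5.5.
flyers enters the basis when its profit ≥ yᵀa₃ = 3·1 + 5.5·2 = 14.

14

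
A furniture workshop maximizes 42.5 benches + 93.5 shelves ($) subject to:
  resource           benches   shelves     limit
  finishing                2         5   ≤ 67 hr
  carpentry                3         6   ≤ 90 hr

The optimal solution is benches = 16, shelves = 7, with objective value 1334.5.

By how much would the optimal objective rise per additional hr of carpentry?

8.5

Both finishing and carpentry are binding at x*.
The binding rows give the dual system: 2·y_finishing + 3·y_carpentry = 42.5 and 5·y_finishing + 6·y_carpentry = 93.5.
→ y_finishing = 8.5 and y_carpentry = 8.5.
Shadow price of carpentry = 8.5.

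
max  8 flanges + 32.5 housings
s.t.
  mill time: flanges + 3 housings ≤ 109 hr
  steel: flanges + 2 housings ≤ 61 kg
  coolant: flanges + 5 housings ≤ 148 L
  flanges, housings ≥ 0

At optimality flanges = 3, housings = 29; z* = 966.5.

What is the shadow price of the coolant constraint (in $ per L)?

5.5

Check each constraint at x*: mill time 90/109 (slack 19); steel 61/61 (tight); coolant 148/148 (tight).
Slack constraints have shadow price 0 (complementary slackness).
From A_Bᵀ y = c: 1·y_steel + 1·y_coolant = 8; 2·y_steel + 5·y_coolant = 32.5.
→ y_steel = 2.5 and y_coolant = 5.5.
Shadow price of coolant = 5.5.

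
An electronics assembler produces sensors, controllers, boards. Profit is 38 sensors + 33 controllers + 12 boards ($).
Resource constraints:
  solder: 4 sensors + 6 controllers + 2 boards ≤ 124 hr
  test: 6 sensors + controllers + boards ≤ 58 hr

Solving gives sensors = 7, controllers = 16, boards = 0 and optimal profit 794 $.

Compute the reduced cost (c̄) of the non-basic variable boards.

Check each constraint at x*: solder 124/124 (tight); test 58/58 (tight).
From A_Bᵀ y = c: 4·y_solder + 6·y_test = 38; 6·y_solder + 1·y_test = 33.
This yields shadow prices y_solder = 5, y_test = 3.
Reduced cost of boards: c₃ − yᵀa₃ = 12 − (5·2 + 3·1) = 12 − 13 = -1.

-1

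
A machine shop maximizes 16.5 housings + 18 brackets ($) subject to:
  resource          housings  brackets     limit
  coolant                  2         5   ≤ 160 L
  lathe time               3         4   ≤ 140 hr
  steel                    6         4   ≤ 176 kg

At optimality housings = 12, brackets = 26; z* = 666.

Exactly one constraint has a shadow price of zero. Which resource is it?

coolant: 154/160 (slack 6)
lathe time: 140/140 (binding)
steel: 176/176 (binding)
By complementary slackness, a constraint with positive slack has shadow price 0 → coolant.

coolant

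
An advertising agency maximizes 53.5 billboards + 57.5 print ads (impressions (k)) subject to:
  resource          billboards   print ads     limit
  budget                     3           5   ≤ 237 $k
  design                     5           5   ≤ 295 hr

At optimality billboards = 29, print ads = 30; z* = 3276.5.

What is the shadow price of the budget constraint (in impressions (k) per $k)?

2

At the optimum: budget uses 237 of 237 (binding); design uses 295 of 295 (binding).
Dual feasibility on the basic columns requires 3·y_budget + 5·y_design = 53.5, 5·y_budget + 5·y_design = 57.5.
→ y_budget = 2 and y_design = 9.5.
Shadow price of budget = 2.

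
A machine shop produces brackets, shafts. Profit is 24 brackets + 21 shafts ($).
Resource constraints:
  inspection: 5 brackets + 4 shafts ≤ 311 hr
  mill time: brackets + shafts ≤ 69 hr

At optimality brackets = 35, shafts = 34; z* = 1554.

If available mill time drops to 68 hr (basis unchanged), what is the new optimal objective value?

1545

At the optimum: inspection uses 311 of 311 (binding); mill time uses 69 of 69 (binding).
The binding rows give the dual system: 5·y_inspection + 1·y_mill time = 24 and 4·y_inspection + 1·y_mill time = 21.
This yields shadow prices y_inspection = 3, y_mill time = 9.
Δz = y_mill time·Δb = 9 × (-1) = -9, so new z* = 1554 − 9 = 1545.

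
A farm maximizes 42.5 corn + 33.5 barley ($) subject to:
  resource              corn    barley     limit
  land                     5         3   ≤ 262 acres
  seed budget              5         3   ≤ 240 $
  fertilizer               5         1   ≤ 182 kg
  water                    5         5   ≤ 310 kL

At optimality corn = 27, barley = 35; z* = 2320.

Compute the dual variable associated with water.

Check each constraint at x*: land 240/262 (slack 22); seed budget 240/240 (tight); fertilizer 170/182 (slack 12); water 310/310 (tight).
By complementary slackness, y = 0 for the non-binding constraints.
The binding rows give the dual system: 5·y_seed budget + 5·y_water = 42.5 and 3·y_seed budget + 5·y_water = 33.5.
Solving: y_seed budget = 4.5, y_water = 4.
Shadow price of water = 4.

4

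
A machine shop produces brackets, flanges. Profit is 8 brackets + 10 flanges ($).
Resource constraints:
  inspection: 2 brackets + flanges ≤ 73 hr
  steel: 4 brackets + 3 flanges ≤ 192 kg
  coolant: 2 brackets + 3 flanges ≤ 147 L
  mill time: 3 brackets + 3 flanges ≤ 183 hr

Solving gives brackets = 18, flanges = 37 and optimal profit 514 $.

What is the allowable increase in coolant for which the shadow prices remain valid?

Binding constraints: inspection, coolant. The basis is B = [[2,1],[2,3]] with det 4.
Per unit increase in coolant, x* moves by d = (-0.25, 0.5).
The basis stays optimal until steel becomes binding; allowable increase = 18 L.

18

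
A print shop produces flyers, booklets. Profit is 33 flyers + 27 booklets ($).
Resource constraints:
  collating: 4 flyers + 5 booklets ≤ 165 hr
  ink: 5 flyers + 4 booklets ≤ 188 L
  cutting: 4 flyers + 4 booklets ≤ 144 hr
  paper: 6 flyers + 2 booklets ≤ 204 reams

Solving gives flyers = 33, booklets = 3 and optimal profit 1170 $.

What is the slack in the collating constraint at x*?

18

collating used = 4·33 + 5·3 = 147; slack = 165 − 147 = 18.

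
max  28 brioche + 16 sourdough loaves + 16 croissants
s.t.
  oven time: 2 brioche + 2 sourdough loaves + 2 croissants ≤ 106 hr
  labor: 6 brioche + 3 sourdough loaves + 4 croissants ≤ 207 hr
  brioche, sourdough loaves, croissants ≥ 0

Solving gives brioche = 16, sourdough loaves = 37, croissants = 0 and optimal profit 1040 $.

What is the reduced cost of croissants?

At the optimum: oven time uses 106 of 106 (binding); labor uses 207 of 207 (binding).
The binding rows give the dual system: 2·y_oven time + 6·y_labor = 28 and 2·y_oven time + 3·y_labor = 16.
Solving: y_oven time = 2, y_labor = 4.
Reduced cost of croissants: c₃ − yᵀa₃ = 16 − (2·2 + 4·4) = 16 − 20 = -4.

-4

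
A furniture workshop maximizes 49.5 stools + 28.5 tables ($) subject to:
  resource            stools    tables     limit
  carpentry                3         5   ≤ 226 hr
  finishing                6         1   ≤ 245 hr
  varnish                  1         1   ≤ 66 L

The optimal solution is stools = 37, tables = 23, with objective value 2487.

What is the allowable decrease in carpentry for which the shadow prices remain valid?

103.5

Binding constraints: carpentry, finishing. The basis is B = [[3,5],[6,1]] with det -27.
Per unit decrease in carpentry, x* moves by d = (0.037, -0.2222).
The basis stays optimal until tables reaches 0; allowable decrease = 103.5 hr.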